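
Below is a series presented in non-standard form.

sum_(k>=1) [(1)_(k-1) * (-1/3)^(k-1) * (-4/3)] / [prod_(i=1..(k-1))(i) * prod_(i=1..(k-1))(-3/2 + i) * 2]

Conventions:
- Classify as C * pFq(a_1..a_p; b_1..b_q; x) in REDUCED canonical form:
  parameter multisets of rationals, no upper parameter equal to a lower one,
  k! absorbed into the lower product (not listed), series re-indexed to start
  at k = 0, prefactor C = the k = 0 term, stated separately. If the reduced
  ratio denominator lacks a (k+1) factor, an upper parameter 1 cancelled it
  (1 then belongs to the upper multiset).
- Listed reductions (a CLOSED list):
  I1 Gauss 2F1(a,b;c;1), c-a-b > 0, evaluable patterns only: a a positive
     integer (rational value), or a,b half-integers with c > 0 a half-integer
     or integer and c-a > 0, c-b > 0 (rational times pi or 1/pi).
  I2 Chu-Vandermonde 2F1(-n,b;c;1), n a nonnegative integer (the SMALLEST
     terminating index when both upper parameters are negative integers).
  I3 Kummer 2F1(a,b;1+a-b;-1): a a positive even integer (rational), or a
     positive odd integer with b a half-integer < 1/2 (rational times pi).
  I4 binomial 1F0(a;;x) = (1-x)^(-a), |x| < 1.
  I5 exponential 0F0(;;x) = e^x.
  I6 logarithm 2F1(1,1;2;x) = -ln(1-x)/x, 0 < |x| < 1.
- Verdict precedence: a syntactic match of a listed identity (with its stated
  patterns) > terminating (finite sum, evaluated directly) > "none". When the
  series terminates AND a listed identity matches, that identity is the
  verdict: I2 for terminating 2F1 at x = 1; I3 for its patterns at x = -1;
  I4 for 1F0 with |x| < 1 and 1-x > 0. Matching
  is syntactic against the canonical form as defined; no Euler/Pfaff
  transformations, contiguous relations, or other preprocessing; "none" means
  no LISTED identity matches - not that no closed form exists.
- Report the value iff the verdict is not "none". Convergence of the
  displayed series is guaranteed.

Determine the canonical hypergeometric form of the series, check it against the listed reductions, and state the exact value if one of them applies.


The series (x = -1/3) is 1F1: upper {1}, lower {-1/2}, prefactor -2/3. Verdict: none. Every listed pattern misses the 1F1 form at -1/3, upper {1}.

Key observation: from the first term -2/3: the product of the first k integers (prefactor -2/3) is k!.
Ratio: r(k) = (-1/3) * (k+1) / [(k-1/2) (k+1)] - rational in k. x = (-1/3); t_0 = -2/3; negate the roots.


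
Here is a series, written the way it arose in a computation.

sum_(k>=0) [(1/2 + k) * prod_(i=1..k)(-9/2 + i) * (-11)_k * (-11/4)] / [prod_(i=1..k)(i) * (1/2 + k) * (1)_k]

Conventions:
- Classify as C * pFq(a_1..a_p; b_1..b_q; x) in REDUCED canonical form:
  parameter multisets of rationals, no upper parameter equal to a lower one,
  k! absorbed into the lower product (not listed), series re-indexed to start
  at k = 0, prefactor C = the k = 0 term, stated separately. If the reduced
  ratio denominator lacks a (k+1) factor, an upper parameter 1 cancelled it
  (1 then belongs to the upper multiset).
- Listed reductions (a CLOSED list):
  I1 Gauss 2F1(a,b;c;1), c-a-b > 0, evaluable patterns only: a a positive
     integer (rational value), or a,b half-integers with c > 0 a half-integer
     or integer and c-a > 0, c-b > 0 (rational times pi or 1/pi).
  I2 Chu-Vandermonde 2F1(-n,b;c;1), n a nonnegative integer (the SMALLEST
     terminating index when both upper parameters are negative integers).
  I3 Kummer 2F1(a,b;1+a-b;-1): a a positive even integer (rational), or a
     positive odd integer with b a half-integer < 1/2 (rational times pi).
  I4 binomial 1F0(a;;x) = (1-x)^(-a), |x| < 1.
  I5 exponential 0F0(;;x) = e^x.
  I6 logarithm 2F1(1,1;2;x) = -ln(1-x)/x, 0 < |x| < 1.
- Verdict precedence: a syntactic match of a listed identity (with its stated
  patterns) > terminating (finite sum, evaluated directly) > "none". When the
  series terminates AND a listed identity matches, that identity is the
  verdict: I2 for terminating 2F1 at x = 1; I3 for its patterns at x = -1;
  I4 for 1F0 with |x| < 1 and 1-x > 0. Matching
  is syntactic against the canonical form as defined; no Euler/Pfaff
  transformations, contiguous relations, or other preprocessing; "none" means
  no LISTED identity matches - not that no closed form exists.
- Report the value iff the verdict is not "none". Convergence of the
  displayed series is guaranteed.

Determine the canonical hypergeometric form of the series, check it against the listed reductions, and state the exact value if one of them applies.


Reduced: x = 1, 2F1, upper = {-11, -7/2}, lower = {1}, C = -11/4. Verdict: the Chu-Vandermonde identity I2 matches (terminating 2F1 at x = 1 with n = 11, b = -7/2, c = 1). Exact value: -4159088505/2097152.

Key step: with t_0 = -11/4, the product of the first k integers (prefactor -11/4) is k!.
Ratio: r(k) = 1 * (k-11) (k-7/2) / [(k+1) (k+1)] - poly over poly, x = 1 from leading terms; C = -11/4 at k = 0.


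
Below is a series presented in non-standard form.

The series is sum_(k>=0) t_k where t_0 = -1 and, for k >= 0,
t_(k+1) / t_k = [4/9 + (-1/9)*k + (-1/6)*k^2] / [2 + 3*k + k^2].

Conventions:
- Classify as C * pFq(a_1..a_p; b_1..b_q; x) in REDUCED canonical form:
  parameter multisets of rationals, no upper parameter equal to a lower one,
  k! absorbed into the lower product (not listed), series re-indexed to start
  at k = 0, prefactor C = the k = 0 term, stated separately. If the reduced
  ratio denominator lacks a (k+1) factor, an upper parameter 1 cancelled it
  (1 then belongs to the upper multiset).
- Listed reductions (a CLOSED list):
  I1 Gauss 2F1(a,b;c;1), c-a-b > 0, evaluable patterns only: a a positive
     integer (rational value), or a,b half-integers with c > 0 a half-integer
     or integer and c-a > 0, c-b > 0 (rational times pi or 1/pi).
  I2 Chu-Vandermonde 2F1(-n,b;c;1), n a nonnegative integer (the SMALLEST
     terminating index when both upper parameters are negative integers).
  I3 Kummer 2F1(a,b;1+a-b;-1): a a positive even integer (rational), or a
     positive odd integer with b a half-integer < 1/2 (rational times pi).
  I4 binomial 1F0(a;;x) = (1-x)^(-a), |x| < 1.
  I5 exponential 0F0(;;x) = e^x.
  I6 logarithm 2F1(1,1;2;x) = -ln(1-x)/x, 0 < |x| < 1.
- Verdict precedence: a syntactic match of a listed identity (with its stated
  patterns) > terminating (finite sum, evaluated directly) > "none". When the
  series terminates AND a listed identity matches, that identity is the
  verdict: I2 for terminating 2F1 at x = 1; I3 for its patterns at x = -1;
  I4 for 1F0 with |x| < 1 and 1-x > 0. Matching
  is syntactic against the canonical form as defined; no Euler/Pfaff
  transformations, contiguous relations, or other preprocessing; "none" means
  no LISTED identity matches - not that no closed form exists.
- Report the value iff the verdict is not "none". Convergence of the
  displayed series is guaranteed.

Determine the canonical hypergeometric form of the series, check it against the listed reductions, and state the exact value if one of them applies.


With C = -1: the canonical form is 1F0(-4/3; -; -1/6). Verdict: the binomial series (I4) matches (the 1F0 binomial series: exponent 4/3, x = -1/6). Exact value: (-1) * (7/6)^(4/3).

Key step: t_0 = -1 here, and the parameter 2 appears in both the upper and lower lists and cancels.
Consecutive-term ratio: r(k) = (-1/6) * (k-4/3) / [(k+1)] - poly over poly, x = (-1/6) from leading terms; C = -1 at k = 0.


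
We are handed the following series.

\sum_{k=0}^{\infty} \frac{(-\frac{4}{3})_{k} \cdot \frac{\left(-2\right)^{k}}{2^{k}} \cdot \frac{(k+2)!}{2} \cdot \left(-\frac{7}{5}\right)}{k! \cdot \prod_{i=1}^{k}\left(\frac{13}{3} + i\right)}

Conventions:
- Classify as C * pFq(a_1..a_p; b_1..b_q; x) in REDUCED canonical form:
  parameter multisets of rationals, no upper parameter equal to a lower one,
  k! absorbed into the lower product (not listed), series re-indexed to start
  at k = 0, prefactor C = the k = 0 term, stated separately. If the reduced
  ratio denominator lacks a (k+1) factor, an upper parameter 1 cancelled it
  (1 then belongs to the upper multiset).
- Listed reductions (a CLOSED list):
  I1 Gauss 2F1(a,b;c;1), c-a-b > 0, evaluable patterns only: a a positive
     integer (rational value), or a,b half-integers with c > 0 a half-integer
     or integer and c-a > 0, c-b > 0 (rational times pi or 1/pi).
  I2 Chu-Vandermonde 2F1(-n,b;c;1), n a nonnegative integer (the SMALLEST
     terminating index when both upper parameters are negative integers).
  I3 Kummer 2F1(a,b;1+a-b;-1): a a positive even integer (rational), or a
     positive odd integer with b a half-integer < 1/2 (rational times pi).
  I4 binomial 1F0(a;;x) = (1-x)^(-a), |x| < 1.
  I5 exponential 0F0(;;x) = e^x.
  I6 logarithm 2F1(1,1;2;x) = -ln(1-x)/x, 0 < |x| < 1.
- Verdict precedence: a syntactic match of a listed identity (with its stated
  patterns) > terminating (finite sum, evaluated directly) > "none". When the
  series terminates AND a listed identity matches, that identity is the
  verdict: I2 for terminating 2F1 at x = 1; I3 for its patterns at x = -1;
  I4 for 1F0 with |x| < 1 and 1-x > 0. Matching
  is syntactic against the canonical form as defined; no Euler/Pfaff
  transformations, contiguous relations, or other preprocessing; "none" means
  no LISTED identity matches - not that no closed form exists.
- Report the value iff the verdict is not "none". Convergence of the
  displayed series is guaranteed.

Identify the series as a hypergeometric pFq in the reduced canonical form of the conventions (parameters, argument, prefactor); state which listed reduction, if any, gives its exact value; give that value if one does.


This is -\frac{7}{5} * 2F1(-\frac{4}{3}, 3; \frac{16}{3}; -1) in reduced canonical form. Verdict: none. A 2F1 with upper {-\frac{4}{3}, 3} fits none of I1-I6 at x = -1; the sum runs forever.

First insight: from the first term -\frac{7}{5}: the two k-th powers (C = -7/5) combine into one argument.
Consecutive-term ratio: r(k) = -1 * (k-\frac{4}{3}) (k+3) / [(k+\frac{16}{3}) (k+1)] - rational in k, leading ratio -1; with t_0 = -\frac{7}{5}, classification follows.


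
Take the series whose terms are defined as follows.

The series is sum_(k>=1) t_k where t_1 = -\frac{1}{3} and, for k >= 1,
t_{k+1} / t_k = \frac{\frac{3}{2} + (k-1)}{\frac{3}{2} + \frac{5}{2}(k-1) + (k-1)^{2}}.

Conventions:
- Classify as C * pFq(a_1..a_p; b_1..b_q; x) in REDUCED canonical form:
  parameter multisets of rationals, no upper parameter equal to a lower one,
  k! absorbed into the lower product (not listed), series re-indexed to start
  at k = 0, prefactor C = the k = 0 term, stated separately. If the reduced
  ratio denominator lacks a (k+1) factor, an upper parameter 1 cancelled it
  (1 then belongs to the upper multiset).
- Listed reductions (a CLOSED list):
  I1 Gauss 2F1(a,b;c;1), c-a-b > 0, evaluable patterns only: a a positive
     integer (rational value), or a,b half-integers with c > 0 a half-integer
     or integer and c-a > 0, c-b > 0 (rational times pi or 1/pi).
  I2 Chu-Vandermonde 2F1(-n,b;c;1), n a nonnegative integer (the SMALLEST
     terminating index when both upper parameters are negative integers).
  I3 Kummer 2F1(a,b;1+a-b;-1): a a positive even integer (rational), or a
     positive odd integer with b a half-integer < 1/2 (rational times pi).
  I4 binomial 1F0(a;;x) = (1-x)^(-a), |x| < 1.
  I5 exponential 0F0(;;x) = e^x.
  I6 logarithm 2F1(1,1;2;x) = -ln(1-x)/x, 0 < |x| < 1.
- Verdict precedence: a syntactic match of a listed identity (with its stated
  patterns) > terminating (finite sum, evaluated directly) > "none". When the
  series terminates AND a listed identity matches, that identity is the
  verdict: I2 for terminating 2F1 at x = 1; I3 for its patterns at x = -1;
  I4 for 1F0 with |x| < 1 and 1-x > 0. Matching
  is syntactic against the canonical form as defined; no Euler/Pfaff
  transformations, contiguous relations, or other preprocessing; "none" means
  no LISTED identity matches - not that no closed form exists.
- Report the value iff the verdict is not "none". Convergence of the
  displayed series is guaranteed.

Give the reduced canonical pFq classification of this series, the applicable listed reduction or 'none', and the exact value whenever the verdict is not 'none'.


Classification (C = -\frac{1}{3}): 0F0 with upper {-}, lower {-}, argument x = 1. Verdict: the I5 exponential reduction applies (the 0F0 exponential series at x = 1). Exact value: \left(-\frac{1}{3}\right) \cdot e^{1}.

Structural cue: from the first term -\frac{1}{3}: factor the ratio over Q (C = -1/3): negated roots = parameters.
Consecutive-term ratio: r(k) = 1 * 1 / [(k+1)] - rational in k. x = 1; t_0 = -\frac{1}{3}; negate the roots.


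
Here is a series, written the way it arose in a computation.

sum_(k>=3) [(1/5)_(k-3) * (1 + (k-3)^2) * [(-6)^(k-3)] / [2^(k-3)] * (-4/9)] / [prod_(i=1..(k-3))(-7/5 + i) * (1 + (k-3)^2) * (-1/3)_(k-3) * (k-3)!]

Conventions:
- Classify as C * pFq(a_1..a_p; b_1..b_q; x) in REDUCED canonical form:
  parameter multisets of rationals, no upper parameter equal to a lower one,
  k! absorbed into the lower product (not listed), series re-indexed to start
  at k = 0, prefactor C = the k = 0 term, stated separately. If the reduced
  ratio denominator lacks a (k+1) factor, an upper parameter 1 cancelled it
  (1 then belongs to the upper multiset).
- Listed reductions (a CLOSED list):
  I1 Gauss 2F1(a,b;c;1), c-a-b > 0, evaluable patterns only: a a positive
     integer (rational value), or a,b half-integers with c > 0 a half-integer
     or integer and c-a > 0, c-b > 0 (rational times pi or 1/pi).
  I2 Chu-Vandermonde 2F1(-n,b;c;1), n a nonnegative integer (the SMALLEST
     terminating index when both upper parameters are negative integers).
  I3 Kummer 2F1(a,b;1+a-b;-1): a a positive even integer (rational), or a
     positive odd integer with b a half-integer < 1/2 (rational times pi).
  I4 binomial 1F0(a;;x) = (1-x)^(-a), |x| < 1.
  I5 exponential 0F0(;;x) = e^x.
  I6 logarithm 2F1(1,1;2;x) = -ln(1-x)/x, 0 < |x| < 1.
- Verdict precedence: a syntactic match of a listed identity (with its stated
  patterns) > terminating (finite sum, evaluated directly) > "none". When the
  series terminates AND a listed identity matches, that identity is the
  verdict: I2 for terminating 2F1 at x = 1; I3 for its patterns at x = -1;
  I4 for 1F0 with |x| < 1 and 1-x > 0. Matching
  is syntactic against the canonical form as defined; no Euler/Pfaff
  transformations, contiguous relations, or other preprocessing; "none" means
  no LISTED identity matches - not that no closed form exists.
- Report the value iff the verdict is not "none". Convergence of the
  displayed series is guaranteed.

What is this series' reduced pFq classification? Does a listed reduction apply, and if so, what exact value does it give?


First insight: with t_0 = -4/9, the two k-th powers (C = -4/9) combine into one argument.
Consecutive-term ratio: r(k) = (-3) * (k+1/5) / [(k-2/5) (k-1/3) (k+1)] ; factor over Q: parameters, x = (-3), and C = -4/9.

Canonical form: C = -4/9 times 1F2 with upper {1/5}, lower {-2/5, -1/3}, x = -3. Verdict: none. Every listed pattern misses the 1F2 form at -3, upper {1/5}.


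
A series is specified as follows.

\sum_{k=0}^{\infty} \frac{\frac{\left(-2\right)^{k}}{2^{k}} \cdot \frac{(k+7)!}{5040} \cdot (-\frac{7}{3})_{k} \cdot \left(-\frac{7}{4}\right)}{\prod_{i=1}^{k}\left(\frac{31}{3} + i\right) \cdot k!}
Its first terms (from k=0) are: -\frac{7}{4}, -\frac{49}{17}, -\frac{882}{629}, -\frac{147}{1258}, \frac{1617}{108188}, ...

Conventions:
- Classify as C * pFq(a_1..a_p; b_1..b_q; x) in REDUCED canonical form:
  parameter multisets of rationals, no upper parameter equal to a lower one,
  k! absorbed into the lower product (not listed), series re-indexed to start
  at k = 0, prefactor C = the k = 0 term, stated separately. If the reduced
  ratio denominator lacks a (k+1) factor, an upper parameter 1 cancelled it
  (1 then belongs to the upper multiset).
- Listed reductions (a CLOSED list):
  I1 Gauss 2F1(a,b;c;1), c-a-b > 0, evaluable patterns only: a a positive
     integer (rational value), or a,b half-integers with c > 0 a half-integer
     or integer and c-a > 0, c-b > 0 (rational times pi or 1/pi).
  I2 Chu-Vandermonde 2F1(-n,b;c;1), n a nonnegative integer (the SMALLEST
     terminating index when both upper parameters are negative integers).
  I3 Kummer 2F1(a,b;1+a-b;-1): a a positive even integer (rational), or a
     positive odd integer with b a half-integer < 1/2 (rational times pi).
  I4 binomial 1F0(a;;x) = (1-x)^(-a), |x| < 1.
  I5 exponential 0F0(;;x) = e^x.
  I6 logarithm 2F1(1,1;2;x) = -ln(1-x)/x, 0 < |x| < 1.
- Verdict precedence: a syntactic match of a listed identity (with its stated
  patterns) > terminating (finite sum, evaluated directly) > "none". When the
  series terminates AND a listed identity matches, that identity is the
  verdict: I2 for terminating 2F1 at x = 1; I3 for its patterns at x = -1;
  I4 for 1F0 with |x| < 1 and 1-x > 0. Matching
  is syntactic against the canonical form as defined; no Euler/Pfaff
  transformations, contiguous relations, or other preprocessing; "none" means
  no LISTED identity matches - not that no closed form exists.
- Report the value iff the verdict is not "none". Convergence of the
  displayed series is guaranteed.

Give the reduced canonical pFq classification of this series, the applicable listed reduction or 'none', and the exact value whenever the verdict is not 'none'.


Canonical form: C = -\frac{7}{4} times 2F1 with upper {-\frac{7}{3}, 8}, lower {\frac{34}{3}}, x = -1. Verdict: this is Kummer (I3) (x = -1; c = \frac{34}{3} equals 1+a-b for upper {-\frac{7}{3}, 8}: listed pattern). Value: -\frac{11935}{1944}.

Structural cue: t_0 = -\frac{7}{4} here, and the two k-th powers (C = -7/4) combine into one argument.
Step ratio: r(k) = -1 * (k-\frac{7}{3}) (k+8) / [(k+\frac{34}{3}) (k+1)] - rational in k. x = -1; t_0 = -\frac{7}{4}; negate the roots.


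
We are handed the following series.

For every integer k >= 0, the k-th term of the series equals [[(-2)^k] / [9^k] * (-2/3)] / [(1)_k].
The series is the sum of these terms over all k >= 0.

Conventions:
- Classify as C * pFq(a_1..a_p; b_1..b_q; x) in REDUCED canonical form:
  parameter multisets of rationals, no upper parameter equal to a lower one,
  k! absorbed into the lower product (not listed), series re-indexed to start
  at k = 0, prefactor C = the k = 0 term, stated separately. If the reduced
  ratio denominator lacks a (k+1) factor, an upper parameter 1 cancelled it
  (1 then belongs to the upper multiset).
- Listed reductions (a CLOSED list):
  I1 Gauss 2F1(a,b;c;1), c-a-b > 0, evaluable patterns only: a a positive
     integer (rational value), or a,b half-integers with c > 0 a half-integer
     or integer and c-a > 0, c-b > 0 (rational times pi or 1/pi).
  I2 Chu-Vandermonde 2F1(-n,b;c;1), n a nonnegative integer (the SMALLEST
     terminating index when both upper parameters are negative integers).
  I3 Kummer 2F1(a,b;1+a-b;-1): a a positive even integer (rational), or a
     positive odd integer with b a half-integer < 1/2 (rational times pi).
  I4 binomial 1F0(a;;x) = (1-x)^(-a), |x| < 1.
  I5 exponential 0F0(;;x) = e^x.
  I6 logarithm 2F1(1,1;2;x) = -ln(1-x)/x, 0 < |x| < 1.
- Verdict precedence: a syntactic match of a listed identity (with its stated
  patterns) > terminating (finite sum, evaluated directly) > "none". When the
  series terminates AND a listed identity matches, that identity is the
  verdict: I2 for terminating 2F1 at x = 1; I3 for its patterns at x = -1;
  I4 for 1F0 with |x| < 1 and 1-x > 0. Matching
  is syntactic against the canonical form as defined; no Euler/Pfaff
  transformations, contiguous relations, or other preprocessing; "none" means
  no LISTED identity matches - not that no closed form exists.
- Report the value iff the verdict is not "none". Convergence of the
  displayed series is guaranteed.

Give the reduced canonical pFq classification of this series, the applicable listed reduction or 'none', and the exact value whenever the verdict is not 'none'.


The series (x = -2/9) is 0F0: upper {-}, lower {-}, prefactor -2/3. Verdict: exponential (I5) fires (the 0F0 exponential series at x = -2/9). Its exact value is (-2/3) * e^(-2/9).

Structural cue: x = (-2/9) and the two geometric factors (prefactor -2/3) combine into one argument.
Term ratio: r(k) = (-2/9) * 1 / [(k+1)] - rational in k. x = (-2/9); t_0 = -2/3; negate the roots.


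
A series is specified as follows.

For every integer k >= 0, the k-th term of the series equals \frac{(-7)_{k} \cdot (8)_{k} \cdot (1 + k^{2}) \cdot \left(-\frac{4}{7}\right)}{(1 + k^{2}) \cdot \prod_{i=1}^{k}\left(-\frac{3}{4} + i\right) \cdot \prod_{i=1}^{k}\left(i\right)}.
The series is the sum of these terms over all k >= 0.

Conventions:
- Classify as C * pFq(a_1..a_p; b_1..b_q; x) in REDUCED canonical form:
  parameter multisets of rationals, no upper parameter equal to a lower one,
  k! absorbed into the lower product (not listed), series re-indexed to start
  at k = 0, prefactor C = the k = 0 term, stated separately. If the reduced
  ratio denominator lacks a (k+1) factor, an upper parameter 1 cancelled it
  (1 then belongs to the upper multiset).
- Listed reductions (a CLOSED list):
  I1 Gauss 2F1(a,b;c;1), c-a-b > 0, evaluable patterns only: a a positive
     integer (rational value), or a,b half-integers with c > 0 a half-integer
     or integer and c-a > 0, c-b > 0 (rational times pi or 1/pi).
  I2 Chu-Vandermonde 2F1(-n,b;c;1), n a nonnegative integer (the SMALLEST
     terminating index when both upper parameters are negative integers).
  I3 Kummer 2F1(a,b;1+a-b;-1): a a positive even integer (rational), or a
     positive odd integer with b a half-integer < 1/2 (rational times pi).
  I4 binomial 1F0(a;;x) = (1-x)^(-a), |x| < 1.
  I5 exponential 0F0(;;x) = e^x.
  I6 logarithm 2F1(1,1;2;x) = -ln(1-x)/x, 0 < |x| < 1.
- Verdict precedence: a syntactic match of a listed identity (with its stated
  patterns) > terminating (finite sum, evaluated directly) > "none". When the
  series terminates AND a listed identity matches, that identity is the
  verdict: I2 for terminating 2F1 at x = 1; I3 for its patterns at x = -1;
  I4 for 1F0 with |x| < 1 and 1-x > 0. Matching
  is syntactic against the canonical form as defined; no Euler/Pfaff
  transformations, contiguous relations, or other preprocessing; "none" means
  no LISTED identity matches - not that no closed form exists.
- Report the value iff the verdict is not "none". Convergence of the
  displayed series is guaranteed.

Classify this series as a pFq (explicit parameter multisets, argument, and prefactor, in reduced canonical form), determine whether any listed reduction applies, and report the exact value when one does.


The tell: t_0 being -\frac{4}{7}, the factor k^2 + 1 cancels (top and bottom), leaving C = -4/7, x = 1.
Consecutive-term ratio: r(k) = 1 * (k-7) (k+8) / [(k+\frac{1}{4}) (k+1)] - poly over poly, x = 1 from leading terms; C = -\frac{4}{7} at k = 0.

Reduced: x = 1, 2F1, upper = {-7, 8}, lower = {\frac{1}{4}}, C = -\frac{4}{7}. Verdict: the Chu-Vandermonde identity I2 fires (terminating 2F1 at x = 1 with n = 7, b = 8, c = \frac{1}{4}). Hence: \frac{1788204}{38675}.


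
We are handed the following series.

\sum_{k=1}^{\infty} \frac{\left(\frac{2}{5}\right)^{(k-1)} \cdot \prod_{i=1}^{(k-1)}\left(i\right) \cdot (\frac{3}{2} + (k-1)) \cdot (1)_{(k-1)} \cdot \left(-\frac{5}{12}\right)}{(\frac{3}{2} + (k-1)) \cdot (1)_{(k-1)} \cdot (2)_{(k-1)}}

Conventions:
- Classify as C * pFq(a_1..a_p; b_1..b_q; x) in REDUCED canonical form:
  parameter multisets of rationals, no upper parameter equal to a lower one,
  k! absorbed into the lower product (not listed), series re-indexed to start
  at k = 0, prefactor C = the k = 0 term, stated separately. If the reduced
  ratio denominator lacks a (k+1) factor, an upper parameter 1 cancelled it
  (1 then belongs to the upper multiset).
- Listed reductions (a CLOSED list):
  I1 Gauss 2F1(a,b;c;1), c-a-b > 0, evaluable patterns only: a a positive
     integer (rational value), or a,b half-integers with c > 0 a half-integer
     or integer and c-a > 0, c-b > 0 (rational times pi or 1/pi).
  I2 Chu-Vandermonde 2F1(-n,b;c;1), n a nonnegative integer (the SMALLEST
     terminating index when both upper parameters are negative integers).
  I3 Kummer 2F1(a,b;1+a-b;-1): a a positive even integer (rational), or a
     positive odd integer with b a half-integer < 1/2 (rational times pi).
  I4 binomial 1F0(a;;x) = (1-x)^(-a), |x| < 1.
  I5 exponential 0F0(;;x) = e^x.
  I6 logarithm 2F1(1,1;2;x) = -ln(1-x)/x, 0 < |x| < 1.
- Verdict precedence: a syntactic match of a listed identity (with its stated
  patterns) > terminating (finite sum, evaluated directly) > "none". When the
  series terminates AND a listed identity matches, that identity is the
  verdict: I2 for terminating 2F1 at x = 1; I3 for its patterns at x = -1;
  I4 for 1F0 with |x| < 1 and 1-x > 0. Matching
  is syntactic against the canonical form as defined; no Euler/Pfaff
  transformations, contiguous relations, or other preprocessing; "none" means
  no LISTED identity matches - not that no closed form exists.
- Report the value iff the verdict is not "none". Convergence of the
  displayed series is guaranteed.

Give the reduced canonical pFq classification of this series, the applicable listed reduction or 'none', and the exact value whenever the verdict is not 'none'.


This is -\frac{5}{12} * 2F1(1, 1; 2; \frac{2}{5}) in reduced canonical form. Verdict: logarithm (I6) applies (the logarithm: parameters (1,1;2), x = \frac{2}{5}). Hence: \frac{25}{24} \cdot \ln\left(\frac{3}{5}\right).

Key observation: x = \frac{2}{5} and striking the common factor k + 3/2 reduces the term (C = -5/12, x = 2/5).
Consecutive-term ratio: r(k) = \frac{2}{5} * (k+1) (k+1) / [(k+2) (k+1)] - rational; roots negated = parameters, x = \frac{2}{5}, C = -\frac{5}{12}.


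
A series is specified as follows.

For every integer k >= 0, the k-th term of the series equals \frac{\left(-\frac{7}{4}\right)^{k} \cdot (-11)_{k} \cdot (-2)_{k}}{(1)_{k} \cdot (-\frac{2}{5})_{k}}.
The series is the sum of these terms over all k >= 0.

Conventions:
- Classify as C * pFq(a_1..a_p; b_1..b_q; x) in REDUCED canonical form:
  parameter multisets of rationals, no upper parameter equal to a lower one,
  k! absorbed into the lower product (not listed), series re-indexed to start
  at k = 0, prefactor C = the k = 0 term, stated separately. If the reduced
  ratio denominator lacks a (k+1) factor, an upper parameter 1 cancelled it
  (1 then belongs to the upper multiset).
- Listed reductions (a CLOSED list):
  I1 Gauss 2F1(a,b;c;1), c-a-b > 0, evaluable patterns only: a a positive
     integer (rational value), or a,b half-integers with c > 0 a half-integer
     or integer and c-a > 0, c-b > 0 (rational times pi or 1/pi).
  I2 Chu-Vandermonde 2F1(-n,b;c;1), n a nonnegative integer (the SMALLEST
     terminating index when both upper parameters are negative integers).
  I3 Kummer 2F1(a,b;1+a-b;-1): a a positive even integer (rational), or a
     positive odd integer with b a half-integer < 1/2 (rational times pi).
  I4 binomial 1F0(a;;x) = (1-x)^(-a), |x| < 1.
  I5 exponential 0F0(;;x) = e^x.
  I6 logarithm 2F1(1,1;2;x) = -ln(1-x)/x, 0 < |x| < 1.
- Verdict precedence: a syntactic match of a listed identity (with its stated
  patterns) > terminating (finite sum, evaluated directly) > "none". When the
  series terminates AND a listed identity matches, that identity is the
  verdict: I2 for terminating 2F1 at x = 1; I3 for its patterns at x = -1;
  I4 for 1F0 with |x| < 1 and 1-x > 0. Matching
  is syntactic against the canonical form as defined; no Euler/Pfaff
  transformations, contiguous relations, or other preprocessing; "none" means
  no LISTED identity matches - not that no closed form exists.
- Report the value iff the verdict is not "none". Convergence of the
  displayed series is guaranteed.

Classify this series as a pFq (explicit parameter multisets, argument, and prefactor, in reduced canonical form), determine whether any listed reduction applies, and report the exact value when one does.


Canonical form: C = 1 times 2F1 with upper {-11, -2}, lower {-\frac{2}{5}}, x = -\frac{7}{4}. Verdict: terminating - upper parameter -2 makes this a finite sum (last index 2), evaluated exactly. Value: -\frac{62707}{48}.

Key step: from the first term 1: (1)_k (C = 1, x = -7/4) is k! itself.
Adjacent-term ratio: r(k) = -\frac{7}{4} * (k-11) (k-2) / [(k-\frac{2}{5}) (k+1)] - rational in k, leading ratio -\frac{7}{4}; with t_0 = 1, classification follows.


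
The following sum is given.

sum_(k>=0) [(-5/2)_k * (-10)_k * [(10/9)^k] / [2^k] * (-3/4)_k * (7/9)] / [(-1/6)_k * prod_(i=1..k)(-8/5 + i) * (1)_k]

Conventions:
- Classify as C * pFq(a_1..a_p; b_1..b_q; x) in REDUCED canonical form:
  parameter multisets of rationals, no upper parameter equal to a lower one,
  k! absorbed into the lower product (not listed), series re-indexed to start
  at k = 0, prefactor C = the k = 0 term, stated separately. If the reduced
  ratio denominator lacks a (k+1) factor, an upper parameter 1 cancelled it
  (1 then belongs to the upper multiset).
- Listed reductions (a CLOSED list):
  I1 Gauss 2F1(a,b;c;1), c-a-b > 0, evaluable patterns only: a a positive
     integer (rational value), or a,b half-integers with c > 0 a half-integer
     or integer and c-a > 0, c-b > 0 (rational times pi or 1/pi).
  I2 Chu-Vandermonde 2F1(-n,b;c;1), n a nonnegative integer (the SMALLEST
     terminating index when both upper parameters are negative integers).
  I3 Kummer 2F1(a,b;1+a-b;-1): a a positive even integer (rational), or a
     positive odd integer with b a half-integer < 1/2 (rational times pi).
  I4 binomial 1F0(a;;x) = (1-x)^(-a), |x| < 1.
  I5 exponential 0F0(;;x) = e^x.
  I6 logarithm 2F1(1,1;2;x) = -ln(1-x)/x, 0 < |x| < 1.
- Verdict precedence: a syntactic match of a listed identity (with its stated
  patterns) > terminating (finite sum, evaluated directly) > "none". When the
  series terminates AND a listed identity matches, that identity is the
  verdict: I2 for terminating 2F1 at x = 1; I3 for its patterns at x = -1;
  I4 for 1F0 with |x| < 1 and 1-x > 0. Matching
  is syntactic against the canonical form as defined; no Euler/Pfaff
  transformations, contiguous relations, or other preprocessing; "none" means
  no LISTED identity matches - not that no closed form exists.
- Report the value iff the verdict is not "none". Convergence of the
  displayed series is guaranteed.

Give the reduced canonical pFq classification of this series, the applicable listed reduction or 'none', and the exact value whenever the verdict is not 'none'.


This is 7/9 * 3F2(-10, -5/2, -3/4; -3/5, -1/6; 5/9) in reduced canonical form. Verdict: terminating (-10 upstairs). 11 nonzero terms in all; added directly. Hence: -707376089902608023870026193479/1862771212663127353854001152.

The tell: x = (5/9) and the lower running product (C = 7/9) is a rising factorial.
Step ratio: r(k) = (5/9) * (k-10) (k-5/2) (k-3/4) / [(k-3/5) (k-1/6) (k+1)] - rational in k. x = (5/9); t_0 = 7/9; negate the roots.


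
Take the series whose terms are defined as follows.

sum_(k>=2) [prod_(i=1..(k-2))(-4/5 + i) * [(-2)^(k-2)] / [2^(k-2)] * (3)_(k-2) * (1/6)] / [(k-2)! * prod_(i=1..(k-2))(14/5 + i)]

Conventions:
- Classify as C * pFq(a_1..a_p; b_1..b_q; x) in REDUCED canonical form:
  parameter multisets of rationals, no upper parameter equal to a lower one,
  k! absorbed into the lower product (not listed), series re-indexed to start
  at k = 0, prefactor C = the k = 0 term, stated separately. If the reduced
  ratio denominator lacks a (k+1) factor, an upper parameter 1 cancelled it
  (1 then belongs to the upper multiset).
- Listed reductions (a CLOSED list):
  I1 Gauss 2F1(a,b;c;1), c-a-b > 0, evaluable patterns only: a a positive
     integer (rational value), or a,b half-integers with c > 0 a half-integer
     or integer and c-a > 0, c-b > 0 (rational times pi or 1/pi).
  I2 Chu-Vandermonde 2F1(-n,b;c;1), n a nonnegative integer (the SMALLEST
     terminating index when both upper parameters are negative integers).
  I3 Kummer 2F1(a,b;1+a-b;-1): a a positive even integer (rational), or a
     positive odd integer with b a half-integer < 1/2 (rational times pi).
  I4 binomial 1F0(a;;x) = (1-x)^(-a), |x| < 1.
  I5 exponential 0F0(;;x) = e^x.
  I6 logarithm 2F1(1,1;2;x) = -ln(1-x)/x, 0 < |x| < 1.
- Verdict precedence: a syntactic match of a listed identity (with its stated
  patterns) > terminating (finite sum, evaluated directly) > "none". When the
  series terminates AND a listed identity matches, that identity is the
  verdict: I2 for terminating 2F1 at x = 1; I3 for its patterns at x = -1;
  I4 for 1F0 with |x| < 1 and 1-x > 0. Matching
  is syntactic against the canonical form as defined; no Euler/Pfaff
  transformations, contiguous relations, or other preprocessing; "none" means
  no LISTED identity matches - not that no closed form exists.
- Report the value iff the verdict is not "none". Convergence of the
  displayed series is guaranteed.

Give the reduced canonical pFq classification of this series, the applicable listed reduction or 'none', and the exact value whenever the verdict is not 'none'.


Canonical form: C = 1/6 times 2F1 with upper {1/5, 3}, lower {19/5}, x = -1. Verdict: no listed reduction: x = -1 and upper {1/5, 3} fail every I1-I6 pattern.

First insight: t_0 = 1/6 here, and the lower running product (C = 1/6) is a rising factorial.
Adjacent-term ratio: r(k) = (-1) * (k+1/5) (k+3) / [(k+19/5) (k+1)] ; factor over Q: parameters, x = (-1), and C = 1/6.


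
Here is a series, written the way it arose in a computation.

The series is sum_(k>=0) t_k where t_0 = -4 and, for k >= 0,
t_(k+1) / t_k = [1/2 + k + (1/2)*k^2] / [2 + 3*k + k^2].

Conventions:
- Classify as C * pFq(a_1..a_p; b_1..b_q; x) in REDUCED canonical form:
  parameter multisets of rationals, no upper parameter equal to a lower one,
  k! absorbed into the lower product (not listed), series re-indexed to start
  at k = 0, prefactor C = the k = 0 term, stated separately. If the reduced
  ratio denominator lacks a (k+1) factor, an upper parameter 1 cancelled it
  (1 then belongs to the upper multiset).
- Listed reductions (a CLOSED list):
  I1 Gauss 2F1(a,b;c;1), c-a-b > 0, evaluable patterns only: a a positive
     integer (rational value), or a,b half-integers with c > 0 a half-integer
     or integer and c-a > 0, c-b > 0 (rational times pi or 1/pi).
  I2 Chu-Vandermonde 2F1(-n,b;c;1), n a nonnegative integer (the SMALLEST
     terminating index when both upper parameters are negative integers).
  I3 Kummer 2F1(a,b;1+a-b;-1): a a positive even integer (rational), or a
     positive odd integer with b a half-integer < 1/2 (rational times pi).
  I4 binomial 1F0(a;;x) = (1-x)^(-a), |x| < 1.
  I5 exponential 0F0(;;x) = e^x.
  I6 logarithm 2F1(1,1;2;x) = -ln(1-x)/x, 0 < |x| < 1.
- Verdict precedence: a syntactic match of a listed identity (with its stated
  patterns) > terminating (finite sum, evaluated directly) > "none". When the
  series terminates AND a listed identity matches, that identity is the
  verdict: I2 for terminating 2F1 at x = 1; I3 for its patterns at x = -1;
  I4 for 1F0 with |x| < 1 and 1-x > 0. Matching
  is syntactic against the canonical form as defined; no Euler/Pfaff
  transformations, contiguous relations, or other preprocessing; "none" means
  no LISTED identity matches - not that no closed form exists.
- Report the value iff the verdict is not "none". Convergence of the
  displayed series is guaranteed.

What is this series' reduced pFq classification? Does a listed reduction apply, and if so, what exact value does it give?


Structural cue: x = (1/2) and factor the ratio over Q (C = -4): negated roots = parameters.
Adjacent-term ratio: r(k) = (1/2) * (k+1) (k+1) / [(k+2) (k+1)] ; factor over Q: parameters, x = (1/2), and C = -4.

Classification (C = -4): 2F1 with upper {1, 1}, lower {2}, argument x = 1/2. Verdict: logarithm (I6) fires (the logarithm: parameters (1,1;2), x = 1/2). Sum: 8 * ln(1/2).


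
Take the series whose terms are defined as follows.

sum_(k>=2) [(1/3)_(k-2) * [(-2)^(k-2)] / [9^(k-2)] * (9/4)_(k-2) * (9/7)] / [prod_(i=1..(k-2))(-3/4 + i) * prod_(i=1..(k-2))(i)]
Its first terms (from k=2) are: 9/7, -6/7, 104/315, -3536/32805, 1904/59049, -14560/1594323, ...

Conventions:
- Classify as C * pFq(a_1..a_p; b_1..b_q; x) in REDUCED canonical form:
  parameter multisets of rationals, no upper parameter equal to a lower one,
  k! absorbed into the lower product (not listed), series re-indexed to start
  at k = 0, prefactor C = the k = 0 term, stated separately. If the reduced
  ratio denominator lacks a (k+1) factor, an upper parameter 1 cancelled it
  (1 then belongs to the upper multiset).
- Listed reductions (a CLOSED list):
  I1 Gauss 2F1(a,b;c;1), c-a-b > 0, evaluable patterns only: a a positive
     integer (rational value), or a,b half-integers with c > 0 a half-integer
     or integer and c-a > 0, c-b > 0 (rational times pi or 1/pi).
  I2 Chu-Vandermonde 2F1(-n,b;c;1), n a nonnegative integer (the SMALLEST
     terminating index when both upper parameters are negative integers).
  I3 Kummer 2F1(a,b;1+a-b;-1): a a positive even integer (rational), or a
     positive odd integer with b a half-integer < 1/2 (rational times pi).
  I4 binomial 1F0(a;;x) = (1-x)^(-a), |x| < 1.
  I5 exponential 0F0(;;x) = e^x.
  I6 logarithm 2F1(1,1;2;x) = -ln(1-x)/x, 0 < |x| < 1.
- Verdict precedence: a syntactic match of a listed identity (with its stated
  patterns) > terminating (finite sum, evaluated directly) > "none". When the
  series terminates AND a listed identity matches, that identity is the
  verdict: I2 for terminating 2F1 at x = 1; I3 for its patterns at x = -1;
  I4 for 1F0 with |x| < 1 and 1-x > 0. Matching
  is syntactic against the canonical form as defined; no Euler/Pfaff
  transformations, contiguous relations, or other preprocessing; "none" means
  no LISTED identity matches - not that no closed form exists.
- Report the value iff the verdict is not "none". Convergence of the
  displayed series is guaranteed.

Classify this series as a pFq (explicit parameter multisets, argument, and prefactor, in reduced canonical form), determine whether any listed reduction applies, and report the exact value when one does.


The tell: t_0 being 9/7, the lower running product (C = 9/7) is a rising factorial.
Step ratio: r(k) = (-2/9) * (k+1/3) (k+9/4) / [(k+1/4) (k+1)] ; factor over Q: parameters, x = (-2/9), and C = 9/7.

At argument -2/9: a 2F1 with upper {1/3, 9/4}, lower {1/4}, scaled by C = 9/7. Verdict: no listed reduction: x = -2/9 and upper {1/3, 9/4} fail every I1-I6 pattern.


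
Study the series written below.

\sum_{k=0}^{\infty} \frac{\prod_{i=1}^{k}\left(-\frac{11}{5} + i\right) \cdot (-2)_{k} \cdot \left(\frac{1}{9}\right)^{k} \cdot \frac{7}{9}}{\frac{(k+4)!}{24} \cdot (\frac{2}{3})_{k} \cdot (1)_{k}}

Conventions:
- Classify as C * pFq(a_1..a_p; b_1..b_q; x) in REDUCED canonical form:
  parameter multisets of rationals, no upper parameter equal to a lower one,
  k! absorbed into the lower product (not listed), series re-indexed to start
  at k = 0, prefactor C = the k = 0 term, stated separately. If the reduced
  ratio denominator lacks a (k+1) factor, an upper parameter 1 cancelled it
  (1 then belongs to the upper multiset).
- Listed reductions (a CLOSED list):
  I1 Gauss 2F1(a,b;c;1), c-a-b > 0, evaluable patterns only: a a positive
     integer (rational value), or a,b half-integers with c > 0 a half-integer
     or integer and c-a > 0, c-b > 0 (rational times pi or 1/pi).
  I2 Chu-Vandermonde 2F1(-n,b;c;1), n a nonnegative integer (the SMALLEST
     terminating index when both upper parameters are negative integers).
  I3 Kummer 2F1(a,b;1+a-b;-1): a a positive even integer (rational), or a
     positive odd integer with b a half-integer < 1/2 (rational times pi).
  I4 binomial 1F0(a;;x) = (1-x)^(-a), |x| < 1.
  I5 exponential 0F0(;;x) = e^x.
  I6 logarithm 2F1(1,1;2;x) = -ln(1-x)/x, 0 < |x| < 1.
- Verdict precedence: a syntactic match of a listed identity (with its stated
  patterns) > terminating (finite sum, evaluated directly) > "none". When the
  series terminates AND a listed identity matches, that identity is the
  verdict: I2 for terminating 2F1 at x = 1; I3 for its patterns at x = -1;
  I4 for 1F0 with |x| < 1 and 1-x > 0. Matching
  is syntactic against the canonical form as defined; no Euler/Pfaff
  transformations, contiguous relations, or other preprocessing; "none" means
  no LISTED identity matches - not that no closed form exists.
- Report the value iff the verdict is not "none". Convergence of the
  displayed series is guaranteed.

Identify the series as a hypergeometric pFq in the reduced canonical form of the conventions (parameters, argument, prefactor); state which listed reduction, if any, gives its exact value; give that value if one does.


At argument \frac{1}{9}: a 2F2 with upper {-2, -\frac{6}{5}}, lower {\frac{2}{3}, 5}, scaled by C = \frac{7}{9}. Verdict: terminating - no listed pattern fits, but -2 in the upper list cuts the series at k = 2; direct evaluation. Hence: \frac{85057}{101250}.

Key observation: from the first term \frac{7}{9}: the denominator's factorial ratio (prefactor 7/9) is a lower Pochhammer.
Adjacent-term ratio: r(k) = \frac{1}{9} * (k-2) (k-\frac{6}{5}) / [(k+\frac{2}{3}) (k+5) (k+1)] - rational; roots negated = parameters, x = \frac{1}{9}, C = \frac{7}{9}.
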